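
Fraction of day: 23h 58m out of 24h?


0.9986 (99.86%)

Total minutes: 23×60 + 58 = 1438
Day = 24×60 = 1440 minutes
Fraction = 1438/1440 ≈ 0.9986
As a percentage: 1438/1440 × 100 ≈ 99.86%


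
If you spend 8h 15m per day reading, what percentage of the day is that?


34.4%

Time: 495 minutes
Day: 1440 minutes
Percentage = (495/1440) × 100 ≈ 34.4%


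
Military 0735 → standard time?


7:35 AM

Hour: 7
7 < 12 → AM


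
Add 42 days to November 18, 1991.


Start: November 18, 1991
Add 42 days
November 18 → December 1: 30 - 18 + 1 = 13 days (42 - 13 = 29 left)
December 1 + 29 = December 30, 1991

December 30, 1991


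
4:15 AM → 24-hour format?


Input: 4:15 AM
AM hour stays: 4

04:15


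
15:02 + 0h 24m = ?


Start: 902 minutes from midnight
Add: 24 minutes
Total: 926 minutes
Hours: 926 ÷ 60 = 15 remainder 26

15:26


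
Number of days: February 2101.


28 days

Month: February (month 2)
February: 28 or 29 (leap year)
2101 leap year? No


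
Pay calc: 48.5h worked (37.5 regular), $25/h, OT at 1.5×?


Regular: 37.5h × $25 = $937.50
Overtime: 48.5 - 37.5 = 11.0h
OT pay: 11.0h × $25 × 1.5 = $412.50
Total = $937.50 + $412.50 = $1350.00

$1350.00


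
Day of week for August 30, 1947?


Saturday

Zeller's congruence:
q=30, m=8, k=47, j=19
h = (30 + ⌊13×9/5⌋ + 47 + ⌊47/4⌋ + ⌊19/4⌋ - 2×19) mod 7
= (30 + 23 + 47 + 11 + 4 - 38) mod 7
= 77 mod 7 = 0
h=0 → Saturday


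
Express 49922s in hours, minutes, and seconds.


Hours: 49922 ÷ 3600 = 13 remainder 3122
Minutes: 3122 ÷ 60 = 52 remainder 2
Seconds: 2

13h 52m 2s


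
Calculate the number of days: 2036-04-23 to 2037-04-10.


From April 23, 2036 to April 10, 2037
Rest of April 2036: 30 - 23 = 7
Full months: May 31, June 30, July 31, August 31, September 30, October 31, November 30, December 31, January 31, February 2037 28, March 31
Days into April 2037: 10
Total = 7 + 31 + 30 + 31 + 31 + 30 + 31 + 30 + 31 + 31 + 28 + 31 + 10 = 352 days

352 days


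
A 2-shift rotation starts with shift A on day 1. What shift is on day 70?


Shifts: A, B
Start: A (index 0)
Day 70: (0 + 70 - 1) mod 2
= 69 mod 2
= 1
Index 1 → shift B

Shift B


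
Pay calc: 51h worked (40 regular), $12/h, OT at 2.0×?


$744.00

Regular: 40h × $12 = $480.00
Overtime: 51 - 40 = 11h
OT pay: 11h × $12 × 2.0 = $264.00
Total = $480.00 + $264.00 = $744.00


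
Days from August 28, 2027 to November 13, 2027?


From August 28, 2027 to November 13, 2027
Rest of August 2027: 31 - 28 = 3
Full months: September 30, October 31
Days into November 2027: 13
Total = 3 + 30 + 31 + 13 = 77 days

77 days


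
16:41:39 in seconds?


60099 seconds

Hours: 16 × 3600 = 57600
Minutes: 41 × 60 = 2460
Seconds: 39
Total = 57600 + 2460 + 39 = 60099


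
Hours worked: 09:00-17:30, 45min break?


Total time = (17×60+30) - (9×60+0)
= 1050 - 540 = 510 min
Minus break: 510 - 45 = 465 min
= 7h 45m

7h 45m (465 minutes)


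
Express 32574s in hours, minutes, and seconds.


9h 2m 54s

Hours: 32574 ÷ 3600 = 9 remainder 174
Minutes: 174 ÷ 60 = 2 remainder 54
Seconds: 54


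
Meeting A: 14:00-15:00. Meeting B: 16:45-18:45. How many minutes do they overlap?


0 minutes

Meeting A: 840-900 (in minutes from midnight)
Meeting B: 1005-1125
Overlap start = max(840, 1005) = 1005
Overlap end = min(900, 1125) = 900
Overlap = max(0, 900 - 1005) = 0 min


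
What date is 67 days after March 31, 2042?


June 6, 2042

Start: March 31, 2042
Add 67 days
March 31 → April 1: 31 - 31 + 1 = 1 days (67 - 1 = 66 left)
April 1 → May 1: 30 - 1 + 1 = 30 days (66 - 30 = 36 left)
May 1 → June 1: 31 - 1 + 1 = 31 days (36 - 31 = 5 left)
June 1 + 5 = June 6, 2042


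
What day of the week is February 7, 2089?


Monday

Zeller's congruence:
q=7, m=14, k=88, j=20
h = (7 + ⌊13×15/5⌋ + 88 + ⌊88/4⌋ + ⌊20/4⌋ - 2×20) mod 7
= (7 + 39 + 88 + 22 + 5 - 40) mod 7
= 121 mod 7 = 2
h=2 → Monday


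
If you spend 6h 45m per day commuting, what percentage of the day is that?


Time: 405 minutes
Day: 1440 minutes
Percentage = (405/1440) × 100 ≈ 28.1%

28.1%


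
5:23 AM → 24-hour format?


05:23

Input: 5:23 AM
AM hour stays: 5


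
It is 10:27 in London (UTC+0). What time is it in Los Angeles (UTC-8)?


Time difference = UTC-8 - UTC+0 = -8 hours
New hour = (10 -8) mod 24
= 2 mod 24 = 2
Minutes unchanged → 02:27

02:27


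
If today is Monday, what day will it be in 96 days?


Saturday

Start: Monday (index 0)
(0 + 96) mod 7
= 96 mod 7
= 5
Index 5 → Saturday


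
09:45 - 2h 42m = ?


07:03

Start: 585 minutes from midnight
Subtract: 162 minutes
Remaining: 585 - 162 = 423
Hours: 7, Minutes: 3


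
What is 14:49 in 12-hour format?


Hour: 14
14 - 12 = 2 → PM

2:49 PM


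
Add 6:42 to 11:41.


18:23

Start: 701 minutes from midnight
Add: 402 minutes
Total: 1103 minutes
Hours: 1103 ÷ 60 = 18 remainder 23


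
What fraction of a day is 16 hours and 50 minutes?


Total minutes: 16×60 + 50 = 1010
Day = 24×60 = 1440 minutes
Fraction = 1010/1440 ≈ 0.7014
As a percentage: 1010/1440 × 100 ≈ 70.14%

0.7014 (70.14%)


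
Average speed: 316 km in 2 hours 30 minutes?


126.4 km/h

Distance: 316 km
Time: 2h 30m = 150 min = 150/60 = 5/2 hours
Speed = 316 ÷ (5/2) = 316 × 2 / 5 = 632/5 = 126.4 km/h


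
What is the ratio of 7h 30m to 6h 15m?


6:5 (1.20)

Duration 1: 450 minutes
Duration 2: 375 minutes
Ratio = 450:375
GCD = 75
Simplified = 6:5
As a decimal: 6/5 = 1.20


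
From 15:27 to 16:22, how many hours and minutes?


End time in minutes: 16×60 + 22 = 982
Start time in minutes: 15×60 + 27 = 927
Difference = 982 - 927 = 55 minutes
= 0 hours 55 minutes

0h 55m


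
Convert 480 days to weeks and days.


Weeks: 480 ÷ 7 = 68 remainder 4

68 weeks 4 days


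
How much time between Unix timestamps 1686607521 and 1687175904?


Difference = 1687175904 - 1686607521 = 568383 seconds
In hours: 568383 / 3600 ≈ 157.9
In days: 568383 / 86400 ≈ 6.58

568383 seconds (157.9 hours / 6.58 days)


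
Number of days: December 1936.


31 days

Month: December (month 12)
December has 31 days


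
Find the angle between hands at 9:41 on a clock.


44.5°

Hour hand = 9×30 + 41×0.5 = 290.5°
Minute hand = 41×6 = 246°
Difference = |290.5 - 246| = 44.5°


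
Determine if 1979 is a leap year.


No

Rules: divisible by 4 AND (not by 100 OR by 400)
1979 ÷ 4 = 494 remainder 3 → not divisible by 4
Not divisible by 4 → not a leap year


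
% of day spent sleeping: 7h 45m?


Time: 465 minutes
Day: 1440 minutes
Percentage = (465/1440) × 100 ≈ 32.3%

32.3%


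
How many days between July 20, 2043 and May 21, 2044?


From July 20, 2043 to May 21, 2044
Rest of July 2043: 31 - 20 = 11
Full months: August 31, September 30, October 31, November 30, December 31, January 31, February 2044 29, March 31, April 30
Days into May 2044: 21
Total = 11 + 31 + 30 + 31 + 30 + 31 + 31 + 29 + 31 + 30 + 21 = 306 days

306 days


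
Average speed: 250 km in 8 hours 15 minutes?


Distance: 250 km
Time: 8h 15m = 495 min = 495/60 = 33/4 hours
Speed = 250 ÷ (33/4) = 250 × 4 / 33 = 1000/33 ≈ 30.3 km/h

30.3 km/h


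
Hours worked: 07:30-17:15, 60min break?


Total time = (17×60+15) - (7×60+30)
= 1035 - 450 = 585 min
Minus break: 585 - 60 = 525 min
= 8h 45m

8h 45m (525 minutes)


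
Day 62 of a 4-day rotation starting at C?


Shift D

Shifts: A, B, C, D
Start: C (index 2)
Day 62: (2 + 62 - 1) mod 4
= 63 mod 4
= 3
Index 3 → shift D


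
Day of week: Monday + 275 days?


Start: Monday (index 0)
(0 + 275) mod 7
= 275 mod 7
= 2
Index 2 → Wednesday

Wednesday


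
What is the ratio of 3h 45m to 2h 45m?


15:11 (1.36)

Duration 1: 225 minutes
Duration 2: 165 minutes
Ratio = 225:165
GCD = 15
Simplified = 15:11
As a decimal: 15/11 ≈ 1.36


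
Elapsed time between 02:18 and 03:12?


End time in minutes: 3×60 + 12 = 192
Start time in minutes: 2×60 + 18 = 138
Difference = 192 - 138 = 54 minutes
= 0 hours 54 minutes

0h 54m


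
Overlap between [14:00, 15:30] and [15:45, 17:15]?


Meeting A: 840-930 (in minutes from midnight)
Meeting B: 945-1035
Overlap start = max(840, 945) = 945
Overlap end = min(930, 1035) = 930
Overlap = max(0, 930 - 945) = 0 min

0 minutes


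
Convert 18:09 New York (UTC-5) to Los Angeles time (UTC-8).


Time difference = UTC-8 - UTC-5 = -3 hours
New hour = (18 -3) mod 24
= 15 mod 24 = 15
Minutes unchanged → 15:09

15:09


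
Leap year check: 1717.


Rules: divisible by 4 AND (not by 100 OR by 400)
1717 ÷ 4 = 429 remainder 1 → not divisible by 4
Not divisible by 4 → not a leap year

No


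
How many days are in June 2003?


Month: June (month 6)
June has 30 days

30 days


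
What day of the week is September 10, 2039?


Zeller's congruence:
q=10, m=9, k=39, j=20
h = (10 + ⌊13×10/5⌋ + 39 + ⌊39/4⌋ + ⌊20/4⌋ - 2×20) mod 7
= (10 + 26 + 39 + 9 + 5 - 40) mod 7
= 49 mod 7 = 0
h=0 → Saturday

Saturday


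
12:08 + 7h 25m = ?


Start: 728 minutes from midnight
Add: 445 minutes
Total: 1173 minutes
Hours: 1173 ÷ 60 = 19 remainder 33

19:33


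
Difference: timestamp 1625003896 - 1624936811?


67085 seconds (18.6 hours / 0.78 days)

Difference = 1625003896 - 1624936811 = 67085 seconds
In hours: 67085 / 3600 ≈ 18.6
In days: 67085 / 86400 ≈ 0.78


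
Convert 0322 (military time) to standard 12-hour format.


3:22 AM

Hour: 3
3 < 12 → AM


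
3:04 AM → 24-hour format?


03:04

Input: 3:04 AM
AM hour stays: 3


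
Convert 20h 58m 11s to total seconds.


75491 seconds

Hours: 20 × 3600 = 72000
Minutes: 58 × 60 = 3480
Seconds: 11
Total = 72000 + 3480 + 11 = 75491


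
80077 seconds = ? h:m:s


22h 14m 37s

Hours: 80077 ÷ 3600 = 22 remainder 877
Minutes: 877 ÷ 60 = 14 remainder 37
Seconds: 37


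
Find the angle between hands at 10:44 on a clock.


58.0°

Hour hand = 10×30 + 44×0.5 = 322.0°
Minute hand = 44×6 = 264°
Difference = |322.0 - 264| = 58.0°


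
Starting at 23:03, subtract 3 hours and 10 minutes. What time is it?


Start: 1383 minutes from midnight
Subtract: 190 minutes
Remaining: 1383 - 190 = 1193
Hours: 19, Minutes: 53

19:53


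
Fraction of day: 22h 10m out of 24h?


0.9236 (92.36%)

Total minutes: 22×60 + 10 = 1330
Day = 24×60 = 1440 minutes
Fraction = 1330/1440 ≈ 0.9236
As a percentage: 1330/1440 × 100 ≈ 92.36%


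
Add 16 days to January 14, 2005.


Start: January 14, 2005
Add 16 days
January 14 + 16 = January 30, 2005

January 30, 2005


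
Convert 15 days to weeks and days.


2 weeks 1 days

Weeks: 15 ÷ 7 = 2 remainder 1


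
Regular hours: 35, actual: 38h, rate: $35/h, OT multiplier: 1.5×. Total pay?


$1382.50

Regular: 35h × $35 = $1225.00
Overtime: 38 - 35 = 3h
OT pay: 3h × $35 × 1.5 = $157.50
Total = $1225.00 + $157.50 = $1382.50


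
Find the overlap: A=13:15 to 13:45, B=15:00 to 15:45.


0 minutes

Meeting A: 795-825 (in minutes from midnight)
Meeting B: 900-945
Overlap start = max(795, 900) = 900
Overlap end = min(825, 945) = 825
Overlap = max(0, 825 - 900) = 0 min


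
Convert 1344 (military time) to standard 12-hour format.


1:44 PM

Hour: 13
13 - 12 = 1 → PM


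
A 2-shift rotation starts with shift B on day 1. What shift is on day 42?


Shift A

Shifts: A, B
Start: B (index 1)
Day 42: (1 + 42 - 1) mod 2
= 42 mod 2
= 0
Index 0 → shift A


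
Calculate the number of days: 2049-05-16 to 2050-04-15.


334 days

From May 16, 2049 to April 15, 2050
Rest of May 2049: 31 - 16 = 15
Full months: June 30, July 31, August 31, September 30, October 31, November 30, December 31, January 31, February 2050 28, March 31
Days into April 2050: 15
Total = 15 + 30 + 31 + 31 + 30 + 31 + 30 + 31 + 31 + 28 + 31 + 15 = 334 days


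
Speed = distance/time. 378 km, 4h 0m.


94.5 km/h

Distance: 378 km
Time: 4 hours
Speed = 378 / 4 = 94.5 km/h


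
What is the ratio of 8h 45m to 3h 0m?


35:12 (2.92)

Duration 1: 525 minutes
Duration 2: 180 minutes
Ratio = 525:180
GCD = 15
Simplified = 35:12
As a decimal: 35/12 ≈ 2.92


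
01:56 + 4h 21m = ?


Start: 116 minutes from midnight
Add: 261 minutes
Total: 377 minutes
Hours: 377 ÷ 60 = 6 remainder 17

06:17


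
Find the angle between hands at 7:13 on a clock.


138.5°

Hour hand = 7×30 + 13×0.5 = 216.5°
Minute hand = 13×6 = 78°
Difference = |216.5 - 78| = 138.5°


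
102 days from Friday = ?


Tuesday

Start: Friday (index 4)
(4 + 102) mod 7
= 106 mod 7
= 1
Index 1 → Tuesday


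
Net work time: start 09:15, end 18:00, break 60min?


Total time = (18×60+0) - (9×60+15)
= 1080 - 555 = 525 min
Minus break: 525 - 60 = 465 min
= 7h 45m

7h 45m (465 minutes)


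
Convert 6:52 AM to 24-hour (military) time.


06:52

Input: 6:52 AM
AM hour stays: 6


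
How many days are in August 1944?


31 days

Month: August (month 8)
August has 31 days


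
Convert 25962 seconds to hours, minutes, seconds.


7h 12m 42s

Hours: 25962 ÷ 3600 = 7 remainder 762
Minutes: 762 ÷ 60 = 12 remainder 42
Seconds: 42


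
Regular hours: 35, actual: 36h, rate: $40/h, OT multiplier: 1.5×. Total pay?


$1460.00

Regular: 35h × $40 = $1400.00
Overtime: 36 - 35 = 1h
OT pay: 1h × $40 × 1.5 = $60.00
Total = $1400.00 + $60.00 = $1460.00


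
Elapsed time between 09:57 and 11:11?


1h 14m

End time in minutes: 11×60 + 11 = 671
Start time in minutes: 9×60 + 57 = 597
Difference = 671 - 597 = 74 minutes
= 1 hours 14 minutes


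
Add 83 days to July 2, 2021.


September 23, 2021

Start: July 2, 2021
Add 83 days
July 2 → August 1: 31 - 2 + 1 = 30 days (83 - 30 = 53 left)
August 1 → September 1: 31 - 1 + 1 = 31 days (53 - 31 = 22 left)
September 1 + 22 = September 23, 2021


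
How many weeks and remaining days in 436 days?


62 weeks 2 days

Weeks: 436 ÷ 7 = 62 remainder 2


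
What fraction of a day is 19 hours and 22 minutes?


0.8069 (80.69%)

Total minutes: 19×60 + 22 = 1162
Day = 24×60 = 1440 minutes
Fraction = 1162/1440 ≈ 0.8069
As a percentage: 1162/1440 × 100 ≈ 80.69%


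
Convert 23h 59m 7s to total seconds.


Hours: 23 × 3600 = 82800
Minutes: 59 × 60 = 3540
Seconds: 7
Total = 82800 + 3540 + 7 = 86347

86347 seconds


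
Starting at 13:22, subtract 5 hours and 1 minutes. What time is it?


Start: 802 minutes from midnight
Subtract: 301 minutes
Remaining: 802 - 301 = 501
Hours: 8, Minutes: 21

08:21


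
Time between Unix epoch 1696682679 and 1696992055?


Difference = 1696992055 - 1696682679 = 309376 seconds
In hours: 309376 / 3600 ≈ 85.9
In days: 309376 / 86400 ≈ 3.58

309376 seconds (85.9 hours / 3.58 days)


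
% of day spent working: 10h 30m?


Time: 630 minutes
Day: 1440 minutes
Percentage = (630/1440) × 100 ≈ 43.8%

43.8%


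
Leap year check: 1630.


No

Rules: divisible by 4 AND (not by 100 OR by 400)
1630 ÷ 4 = 407 remainder 2 → not divisible by 4
Not divisible by 4 → not a leap year


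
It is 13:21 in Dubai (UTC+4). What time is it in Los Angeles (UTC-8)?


01:21

Time difference = UTC-8 - UTC+4 = -12 hours
New hour = (13 -12) mod 24
= 1 mod 24 = 1
Minutes unchanged → 01:21


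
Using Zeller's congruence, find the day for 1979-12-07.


Zeller's congruence:
q=7, m=12, k=79, j=19
h = (7 + ⌊13×13/5⌋ + 79 + ⌊79/4⌋ + ⌊19/4⌋ - 2×19) mod 7
= (7 + 33 + 79 + 19 + 4 - 38) mod 7
= 104 mod 7 = 6
h=6 → Friday

Friday


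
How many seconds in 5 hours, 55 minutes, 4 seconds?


21304 seconds

Hours: 5 × 3600 = 18000
Minutes: 55 × 60 = 3300
Seconds: 4
Total = 18000 + 3300 + 4 = 21304


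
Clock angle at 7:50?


Hour hand = 7×30 + 50×0.5 = 235.0°
Minute hand = 50×6 = 300°
Difference = |235.0 - 300| = 65.0°

65.0°


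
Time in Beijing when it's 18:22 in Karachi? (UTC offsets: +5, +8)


Time difference = UTC+8 - UTC+5 = +3 hours
New hour = (18 + 3) mod 24
= 21 mod 24 = 21
Minutes unchanged → 21:22

21:22


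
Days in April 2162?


Month: April (month 4)
April has 30 days

30 days


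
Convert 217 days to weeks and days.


31 weeks 0 days

Weeks: 217 ÷ 7 = 31 remainder 0


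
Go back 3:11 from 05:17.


Start: 317 minutes from midnight
Subtract: 191 minutes
Remaining: 317 - 191 = 126
Hours: 2, Minutes: 6

02:06


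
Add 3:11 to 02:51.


06:02

Start: 171 minutes from midnight
Add: 191 minutes
Total: 362 minutes
Hours: 362 ÷ 60 = 6 remainder 2


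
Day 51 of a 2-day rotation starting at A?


Shifts: A, B
Start: A (index 0)
Day 51: (0 + 51 - 1) mod 2
= 50 mod 2
= 0
Index 0 → shift A

Shift A


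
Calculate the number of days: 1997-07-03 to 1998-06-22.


From July 3, 1997 to June 22, 1998
Rest of July 1997: 31 - 3 = 28
Full months: August 31, September 30, October 31, November 30, December 31, January 31, February 1998 28, March 31, April 30, May 31
Days into June 1998: 22
Total = 28 + 31 + 30 + 31 + 30 + 31 + 31 + 28 + 31 + 30 + 31 + 22 = 354 days

354 days


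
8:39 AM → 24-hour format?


08:39

Input: 8:39 AM
AM hour stays: 8


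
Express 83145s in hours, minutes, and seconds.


Hours: 83145 ÷ 3600 = 23 remainder 345
Minutes: 345 ÷ 60 = 5 remainder 45
Seconds: 45

23h 5m 45s


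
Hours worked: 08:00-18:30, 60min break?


9h 30m (570 minutes)

Total time = (18×60+30) - (8×60+0)
= 1110 - 480 = 630 min
Minus break: 630 - 60 = 570 min
= 9h 30m


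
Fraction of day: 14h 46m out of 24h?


0.6153 (61.53%)

Total minutes: 14×60 + 46 = 886
Day = 24×60 = 1440 minutes
Fraction = 886/1440 ≈ 0.6153
As a percentage: 886/1440 × 100 ≈ 61.53%


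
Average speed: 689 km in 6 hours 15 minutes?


Distance: 689 km
Time: 6h 15m = 375 min = 375/60 = 25/4 hours
Speed = 689 ÷ (25/4) = 689 × 4 / 25 = 2756/25 ≈ 110.2 km/h

110.2 km/h


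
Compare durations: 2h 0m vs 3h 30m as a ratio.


4:7 (0.57)

Duration 1: 120 minutes
Duration 2: 210 minutes
Ratio = 120:210
GCD = 30
Simplified = 4:7
As a decimal: 4/7 ≈ 0.57


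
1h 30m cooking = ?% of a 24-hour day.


Time: 90 minutes
Day: 1440 minutes
Percentage = (90/1440) × 100 ≈ 6.3%

6.3%


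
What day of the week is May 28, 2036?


Wednesday

Zeller's congruence:
q=28, m=5, k=36, j=20
h = (28 + ⌊13×6/5⌋ + 36 + ⌊36/4⌋ + ⌊20/4⌋ - 2×20) mod 7
= (28 + 15 + 36 + 9 + 5 - 40) mod 7
= 53 mod 7 = 4
h=4 → Wednesday


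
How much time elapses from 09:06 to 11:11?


End time in minutes: 11×60 + 11 = 671
Start time in minutes: 9×60 + 6 = 546
Difference = 671 - 546 = 125 minutes
= 2 hours 5 minutes

2h 5m


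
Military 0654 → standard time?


Hour: 6
6 < 12 → AM

6:54 AM


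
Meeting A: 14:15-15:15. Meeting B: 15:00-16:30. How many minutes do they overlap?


15 minutes

Meeting A: 855-915 (in minutes from midnight)
Meeting B: 900-990
Overlap start = max(855, 900) = 900
Overlap end = min(915, 990) = 915
Overlap = max(0, 915 - 900) = 15 min


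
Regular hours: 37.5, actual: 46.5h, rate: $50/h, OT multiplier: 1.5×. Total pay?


$2550.00

Regular: 37.5h × $50 = $1875.00
Overtime: 46.5 - 37.5 = 9.0h
OT pay: 9.0h × $50 × 1.5 = $675.00
Total = $1875.00 + $675.00 = $2550.00


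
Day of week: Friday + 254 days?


Start: Friday (index 4)
(4 + 254) mod 7
= 258 mod 7
= 6
Index 6 → Sunday

Sunday


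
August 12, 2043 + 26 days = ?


Start: August 12, 2043
Add 26 days
August 12 → September 1: 31 - 12 + 1 = 20 days (26 - 20 = 6 left)
September 1 + 6 = September 7, 2043

September 7, 2043


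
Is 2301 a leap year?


Rules: divisible by 4 AND (not by 100 OR by 400)
2301 ÷ 4 = 575 remainder 1 → not divisible by 4
Not divisible by 4 → not a leap year

No


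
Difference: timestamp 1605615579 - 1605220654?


394925 seconds (109.7 hours / 4.57 days)

Difference = 1605615579 - 1605220654 = 394925 seconds
In hours: 394925 / 3600 ≈ 109.7
In days: 394925 / 86400 ≈ 4.57


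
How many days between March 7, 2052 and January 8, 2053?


From March 7, 2052 to January 8, 2053
Rest of March 2052: 31 - 7 = 24
Full months: April 30, May 31, June 30, July 31, August 31, September 30, October 31, November 30, December 31
Days into January 2053: 8
Total = 24 + 30 + 31 + 30 + 31 + 31 + 30 + 31 + 30 + 31 + 8 = 307 days

307 days


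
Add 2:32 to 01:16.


03:48

Start: 76 minutes from midnight
Add: 152 minutes
Total: 228 minutes
Hours: 228 ÷ 60 = 3 remainder 48


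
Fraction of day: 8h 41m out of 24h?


0.3618 (36.18%)

Total minutes: 8×60 + 41 = 521
Day = 24×60 = 1440 minutes
Fraction = 521/1440 ≈ 0.3618
As a percentage: 521/1440 × 100 ≈ 36.18%


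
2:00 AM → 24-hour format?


Input: 2:00 AM
AM hour stays: 2

02:00


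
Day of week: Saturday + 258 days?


Start: Saturday (index 5)
(5 + 258) mod 7
= 263 mod 7
= 4
Index 4 → Friday

Friday


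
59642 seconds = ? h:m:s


Hours: 59642 ÷ 3600 = 16 remainder 2042
Minutes: 2042 ÷ 60 = 34 remainder 2
Seconds: 2

16h 34m 2s


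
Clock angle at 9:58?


49.0°

Hour hand = 9×30 + 58×0.5 = 299.0°
Minute hand = 58×6 = 348°
Difference = |299.0 - 348| = 49.0°


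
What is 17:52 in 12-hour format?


Hour: 17
17 - 12 = 5 → PM

5:52 PM


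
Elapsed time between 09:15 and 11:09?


1h 54m

End time in minutes: 11×60 + 9 = 669
Start time in minutes: 9×60 + 15 = 555
Difference = 669 - 555 = 114 minutes
= 1 hours 54 minutes


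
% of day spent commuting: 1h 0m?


4.2%

Time: 60 minutes
Day: 1440 minutes
Percentage = (60/1440) × 100 ≈ 4.2%


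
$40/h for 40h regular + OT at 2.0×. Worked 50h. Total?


$2400.00

Regular: 40h × $40 = $1600.00
Overtime: 50 - 40 = 10h
OT pay: 10h × $40 × 2.0 = $800.00
Total = $1600.00 + $800.00 = $2400.00


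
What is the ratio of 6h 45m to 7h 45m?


27:31 (0.87)

Duration 1: 405 minutes
Duration 2: 465 minutes
Ratio = 405:465
GCD = 15
Simplified = 27:31
As a decimal: 27/31 ≈ 0.87


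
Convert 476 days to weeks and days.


68 weeks 0 days

Weeks: 476 ÷ 7 = 68 remainder 0


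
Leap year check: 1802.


No

Rules: divisible by 4 AND (not by 100 OR by 400)
1802 ÷ 4 = 450 remainder 2 → not divisible by 4
Not divisible by 4 → not a leap year


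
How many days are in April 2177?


30 days

Month: April (month 4)
April has 30 days


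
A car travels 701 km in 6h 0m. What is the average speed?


116.8 km/h

Distance: 701 km
Time: 6 hours
Speed = 701 / 6 ≈ 116.8 km/h


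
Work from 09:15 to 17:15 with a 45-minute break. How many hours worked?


Total time = (17×60+15) - (9×60+15)
= 1035 - 555 = 480 min
Minus break: 480 - 45 = 435 min
= 7h 15m

7h 15m (435 minutes)


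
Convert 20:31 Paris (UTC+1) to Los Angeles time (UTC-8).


11:31

Time difference = UTC-8 - UTC+1 = -9 hours
New hour = (20 -9) mod 24
= 11 mod 24 = 11
Minutes unchanged → 11:31


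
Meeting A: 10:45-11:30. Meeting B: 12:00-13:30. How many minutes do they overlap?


0 minutes

Meeting A: 645-690 (in minutes from midnight)
Meeting B: 720-810
Overlap start = max(645, 720) = 720
Overlap end = min(690, 810) = 690
Overlap = max(0, 690 - 720) = 0 min


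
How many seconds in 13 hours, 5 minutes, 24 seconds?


Hours: 13 × 3600 = 46800
Minutes: 5 × 60 = 300
Seconds: 24
Total = 46800 + 300 + 24 = 47124

47124 seconds


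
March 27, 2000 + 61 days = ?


May 27, 2000

Start: March 27, 2000
Add 61 days
March 27 → April 1: 31 - 27 + 1 = 5 days (61 - 5 = 56 left)
April 1 → May 1: 30 - 1 + 1 = 30 days (56 - 30 = 26 left)
May 1 + 26 = May 27, 2000


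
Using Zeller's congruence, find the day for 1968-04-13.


Zeller's congruence:
q=13, m=4, k=68, j=19
h = (13 + ⌊13×5/5⌋ + 68 + ⌊68/4⌋ + ⌊19/4⌋ - 2×19) mod 7
= (13 + 13 + 68 + 17 + 4 - 38) mod 7
= 77 mod 7 = 0
h=0 → Saturday

Saturday


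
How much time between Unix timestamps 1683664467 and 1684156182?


Difference = 1684156182 - 1683664467 = 491715 seconds
In hours: 491715 / 3600 ≈ 136.6
In days: 491715 / 86400 ≈ 5.69

491715 seconds (136.6 hours / 5.69 days)


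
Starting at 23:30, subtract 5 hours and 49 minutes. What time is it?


Start: 1410 minutes from midnight
Subtract: 349 minutes
Remaining: 1410 - 349 = 1061
Hours: 17, Minutes: 41

17:41


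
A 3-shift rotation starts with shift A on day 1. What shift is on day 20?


Shifts: A, B, C
Start: A (index 0)
Day 20: (0 + 20 - 1) mod 3
= 19 mod 3
= 1
Index 1 → shift B

Shift B


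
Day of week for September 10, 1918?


Zeller's congruence:
q=10, m=9, k=18, j=19
h = (10 + ⌊13×10/5⌋ + 18 + ⌊18/4⌋ + ⌊19/4⌋ - 2×19) mod 7
= (10 + 26 + 18 + 4 + 4 - 38) mod 7
= 24 mod 7 = 3
h=3 → Tuesday

Tuesday


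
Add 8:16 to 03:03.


11:19

Start: 183 minutes from midnight
Add: 496 minutes
Total: 679 minutes
Hours: 679 ÷ 60 = 11 remainder 19


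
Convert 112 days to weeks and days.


Weeks: 112 ÷ 7 = 16 remainder 0

16 weeks 0 days


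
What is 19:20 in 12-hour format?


7:20 PM

Hour: 19
19 - 12 = 7 → PM


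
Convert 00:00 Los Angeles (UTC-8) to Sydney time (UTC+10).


18:00

Time difference = UTC+10 - UTC-8 = +18 hours
New hour = (0 + 18) mod 24
= 18 mod 24 = 18
Minutes unchanged → 18:00


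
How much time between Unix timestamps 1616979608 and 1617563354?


Difference = 1617563354 - 1616979608 = 583746 seconds
In hours: 583746 / 3600 ≈ 162.2
In days: 583746 / 86400 ≈ 6.76

583746 seconds (162.2 hours / 6.76 days)


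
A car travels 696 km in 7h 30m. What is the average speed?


92.8 km/h

Distance: 696 km
Time: 7h 30m = 450 min = 450/60 = 15/2 hours
Speed = 696 ÷ (15/2) = 696 × 2 / 15 = 1392/15 = 92.8 km/h


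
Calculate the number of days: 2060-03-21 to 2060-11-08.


From March 21, 2060 to November 8, 2060
Rest of March 2060: 31 - 21 = 10
Full months: April 30, May 31, June 30, July 31, August 31, September 30, October 31
Days into November 2060: 8
Total = 10 + 30 + 31 + 30 + 31 + 31 + 30 + 31 + 8 = 232 days

232 days


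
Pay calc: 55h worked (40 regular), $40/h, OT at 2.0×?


Regular: 40h × $40 = $1600.00
Overtime: 55 - 40 = 15h
OT pay: 15h × $40 × 2.0 = $1200.00
Total = $1600.00 + $1200.00 = $2800.00

$2800.00


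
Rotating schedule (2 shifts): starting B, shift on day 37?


Shifts: A, B
Start: B (index 1)
Day 37: (1 + 37 - 1) mod 2
= 37 mod 2
= 1
Index 1 → shift B

Shift B


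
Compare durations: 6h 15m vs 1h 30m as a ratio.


Duration 1: 375 minutes
Duration 2: 90 minutes
Ratio = 375:90
GCD = 15
Simplified = 25:6
As a decimal: 25/6 ≈ 4.17

25:6 (4.17)


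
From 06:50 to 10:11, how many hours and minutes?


End time in minutes: 10×60 + 11 = 611
Start time in minutes: 6×60 + 50 = 410
Difference = 611 - 410 = 201 minutes
= 3 hours 21 minutes

3h 21m


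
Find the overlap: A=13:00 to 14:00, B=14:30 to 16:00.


0 minutes

Meeting A: 780-840 (in minutes from midnight)
Meeting B: 870-960
Overlap start = max(780, 870) = 870
Overlap end = min(840, 960) = 840
Overlap = max(0, 840 - 870) = 0 min


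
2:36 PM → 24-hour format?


Input: 2:36 PM
PM: 2 + 12 = 14

14:36


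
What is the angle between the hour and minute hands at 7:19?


Hour hand = 7×30 + 19×0.5 = 219.5°
Minute hand = 19×6 = 114°
Difference = |219.5 - 114| = 105.5°

105.5°


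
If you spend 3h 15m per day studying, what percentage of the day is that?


13.5%

Time: 195 minutes
Day: 1440 minutes
Percentage = (195/1440) × 100 ≈ 13.5%


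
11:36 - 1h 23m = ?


10:13

Start: 696 minutes from midnight
Subtract: 83 minutes
Remaining: 696 - 83 = 613
Hours: 10, Minutes: 13


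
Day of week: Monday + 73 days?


Start: Monday (index 0)
(0 + 73) mod 7
= 73 mod 7
= 3
Index 3 → Thursday

Thursday


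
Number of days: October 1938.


31 days

Month: October (month 10)
October has 31 days


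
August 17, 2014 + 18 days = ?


Start: August 17, 2014
Add 18 days
August 17 → September 1: 31 - 17 + 1 = 15 days (18 - 15 = 3 left)
September 1 + 3 = September 4, 2014

September 4, 2014


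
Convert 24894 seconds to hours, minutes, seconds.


Hours: 24894 ÷ 3600 = 6 remainder 3294
Minutes: 3294 ÷ 60 = 54 remainder 54
Seconds: 54

6h 54m 54s


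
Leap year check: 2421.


Rules: divisible by 4 AND (not by 100 OR by 400)
2421 ÷ 4 = 605 remainder 1 → not divisible by 4
Not divisible by 4 → not a leap year

No


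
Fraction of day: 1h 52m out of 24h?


Total minutes: 1×60 + 52 = 112
Day = 24×60 = 1440 minutes
Fraction = 112/1440 ≈ 0.0778
As a percentage: 112/1440 × 100 ≈ 7.78%

0.0778 (7.78%)


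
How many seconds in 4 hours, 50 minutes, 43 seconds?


Hours: 4 × 3600 = 14400
Minutes: 50 × 60 = 3000
Seconds: 43
Total = 14400 + 3000 + 43 = 17443

17443 seconds


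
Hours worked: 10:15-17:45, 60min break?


6h 30m (390 minutes)

Total time = (17×60+45) - (10×60+15)
= 1065 - 615 = 450 min
Minus break: 450 - 60 = 390 min
= 6h 30m


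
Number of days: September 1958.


30 days

Month: September (month 9)
September has 30 days


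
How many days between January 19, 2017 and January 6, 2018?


352 days

From January 19, 2017 to January 6, 2018
Rest of January 2017: 31 - 19 = 12
Full months: February 2017 28, March 31, April 30, May 31, June 30, July 31, August 31, September 30, October 31, November 30, December 31
Days into January 2018: 6
Total = 12 + 28 + 31 + 30 + 31 + 30 + 31 + 31 + 30 + 31 + 30 + 31 + 6 = 352 days


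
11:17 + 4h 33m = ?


15:50

Start: 677 minutes from midnight
Add: 273 minutes
Total: 950 minutes
Hours: 950 ÷ 60 = 15 remainder 50


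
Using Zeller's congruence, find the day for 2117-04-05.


Zeller's congruence:
q=5, m=4, k=17, j=21
h = (5 + ⌊13×5/5⌋ + 17 + ⌊17/4⌋ + ⌊21/4⌋ - 2×21) mod 7
= (5 + 13 + 17 + 4 + 5 - 42) mod 7
= 2 mod 7 = 2
h=2 → Monday

Monday


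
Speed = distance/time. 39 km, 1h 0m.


39.0 km/h

Distance: 39 km
Time: 1 hours
Speed = 39 / 1 = 39.0 km/h


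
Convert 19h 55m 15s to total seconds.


71715 seconds

Hours: 19 × 3600 = 68400
Minutes: 55 × 60 = 3300
Seconds: 15
Total = 68400 + 3300 + 15 = 71715


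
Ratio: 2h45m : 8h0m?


11:32 (0.34)

Duration 1: 165 minutes
Duration 2: 480 minutes
Ratio = 165:480
GCD = 15
Simplified = 11:32
As a decimal: 11/32 ≈ 0.34


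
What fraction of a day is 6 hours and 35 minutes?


Total minutes: 6×60 + 35 = 395
Day = 24×60 = 1440 minutes
Fraction = 395/1440 ≈ 0.2743
As a percentage: 395/1440 × 100 ≈ 27.43%

0.2743 (27.43%)


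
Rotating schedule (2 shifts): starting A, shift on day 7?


Shifts: A, B
Start: A (index 0)
Day 7: (0 + 7 - 1) mod 2
= 6 mod 2
= 0
Index 0 → shift A

Shift A


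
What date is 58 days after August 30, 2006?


Start: August 30, 2006
Add 58 days
August 30 → September 1: 31 - 30 + 1 = 2 days (58 - 2 = 56 left)
September 1 → October 1: 30 - 1 + 1 = 30 days (56 - 30 = 26 left)
October 1 + 26 = October 27, 2006

October 27, 2006


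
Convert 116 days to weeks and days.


16 weeks 4 days

Weeks: 116 ÷ 7 = 16 remainder 4


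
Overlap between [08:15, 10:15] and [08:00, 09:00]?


45 minutes

Meeting A: 495-615 (in minutes from midnight)
Meeting B: 480-540
Overlap start = max(495, 480) = 495
Overlap end = min(615, 540) = 540
Overlap = max(0, 540 - 495) = 45 min


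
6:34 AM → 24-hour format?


06:34

Input: 6:34 AM
AM hour stays: 6


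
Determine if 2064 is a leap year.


Rules: divisible by 4 AND (not by 100 OR by 400)
2064 ÷ 4 = 516 exactly → divisible by 4
2064 ÷ 100 = 20 remainder 64 → not divisible by 100
Divisible by 4 but not by 100 → leap year

Yes


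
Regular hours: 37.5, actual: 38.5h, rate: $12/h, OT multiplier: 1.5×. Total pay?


Regular: 37.5h × $12 = $450.00
Overtime: 38.5 - 37.5 = 1.0h
OT pay: 1.0h × $12 × 1.5 = $18.00
Total = $450.00 + $18.00 = $468.00

$468.00


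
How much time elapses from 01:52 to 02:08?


End time in minutes: 2×60 + 8 = 128
Start time in minutes: 1×60 + 52 = 112
Difference = 128 - 112 = 16 minutes
= 0 hours 16 minutes

0h 16m


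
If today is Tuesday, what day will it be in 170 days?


Thursday

Start: Tuesday (index 1)
(1 + 170) mod 7
= 171 mod 7
= 3
Index 3 → Thursday


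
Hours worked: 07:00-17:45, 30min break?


10h 15m (615 minutes)

Total time = (17×60+45) - (7×60+0)
= 1065 - 420 = 645 min
Minus break: 645 - 30 = 615 min
= 10h 15m


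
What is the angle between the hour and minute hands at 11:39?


Hour hand = 11×30 + 39×0.5 = 349.5°
Minute hand = 39×6 = 234°
Difference = |349.5 - 234| = 115.5°

115.5°


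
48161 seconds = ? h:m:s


Hours: 48161 ÷ 3600 = 13 remainder 1361
Minutes: 1361 ÷ 60 = 22 remainder 41
Seconds: 41

13h 22m 41s


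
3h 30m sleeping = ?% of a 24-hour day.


Time: 210 minutes
Day: 1440 minutes
Percentage = (210/1440) × 100 ≈ 14.6%

14.6%


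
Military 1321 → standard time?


1:21 PM

Hour: 13
13 - 12 = 1 → PM


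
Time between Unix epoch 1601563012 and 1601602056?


Difference = 1601602056 - 1601563012 = 39044 seconds
In hours: 39044 / 3600 ≈ 10.8
In days: 39044 / 86400 ≈ 0.45

39044 seconds (10.8 hours / 0.45 days)


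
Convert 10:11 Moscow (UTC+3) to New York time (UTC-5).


Time difference = UTC-5 - UTC+3 = -8 hours
New hour = (10 -8) mod 24
= 2 mod 24 = 2
Minutes unchanged → 02:11

02:11


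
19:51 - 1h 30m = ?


Start: 1191 minutes from midnight
Subtract: 90 minutes
Remaining: 1191 - 90 = 1101
Hours: 18, Minutes: 21

18:21


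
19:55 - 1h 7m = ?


18:48

Start: 1195 minutes from midnight
Subtract: 67 minutes
Remaining: 1195 - 67 = 1128
Hours: 18, Minutes: 48


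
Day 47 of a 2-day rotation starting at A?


Shift A

Shifts: A, B
Start: A (index 0)
Day 47: (0 + 47 - 1) mod 2
= 46 mod 2
= 0
Index 0 → shift A


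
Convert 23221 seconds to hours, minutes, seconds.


Hours: 23221 ÷ 3600 = 6 remainder 1621
Minutes: 1621 ÷ 60 = 27 remainder 1
Seconds: 1

6h 27m 1s


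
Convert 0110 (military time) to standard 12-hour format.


1:10 AM

Hour: 1
1 < 12 → AM


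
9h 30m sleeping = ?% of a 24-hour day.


Time: 570 minutes
Day: 1440 minutes
Percentage = (570/1440) × 100 ≈ 39.6%

39.6%


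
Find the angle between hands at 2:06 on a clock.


Hour hand = 2×30 + 6×0.5 = 63.0°
Minute hand = 6×6 = 36°
Difference = |63.0 - 36| = 27.0°

27.0°


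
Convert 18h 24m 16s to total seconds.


Hours: 18 × 3600 = 64800
Minutes: 24 × 60 = 1440
Seconds: 16
Total = 64800 + 1440 + 16 = 66256

66256 seconds


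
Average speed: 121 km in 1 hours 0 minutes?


Distance: 121 km
Time: 1 hours
Speed = 121 / 1 = 121.0 km/h

121.0 km/h


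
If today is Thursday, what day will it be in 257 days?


Tuesday

Start: Thursday (index 3)
(3 + 257) mod 7
= 260 mod 7
= 1
Index 1 → Tuesday


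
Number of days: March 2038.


Month: March (month 3)
March has 31 days

31 days


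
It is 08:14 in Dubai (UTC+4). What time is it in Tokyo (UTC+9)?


13:14

Time difference = UTC+9 - UTC+4 = +5 hours
New hour = (8 + 5) mod 24
= 13 mod 24 = 13
Minutes unchanged → 13:14


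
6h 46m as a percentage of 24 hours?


0.2819 (28.19%)

Total minutes: 6×60 + 46 = 406
Day = 24×60 = 1440 minutes
Fraction = 406/1440 ≈ 0.2819
As a percentage: 406/1440 × 100 ≈ 28.19%


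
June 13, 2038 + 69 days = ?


Start: June 13, 2038
Add 69 days
June 13 → July 1: 30 - 13 + 1 = 18 days (69 - 18 = 51 left)
July 1 → August 1: 31 - 1 + 1 = 31 days (51 - 31 = 20 left)
August 1 + 20 = August 21, 2038

August 21, 2038


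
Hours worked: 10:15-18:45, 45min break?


7h 45m (465 minutes)

Total time = (18×60+45) - (10×60+15)
= 1125 - 615 = 510 min
Minus break: 510 - 45 = 465 min
= 7h 45m


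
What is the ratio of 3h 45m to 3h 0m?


Duration 1: 225 minutes
Duration 2: 180 minutes
Ratio = 225:180
GCD = 45
Simplified = 5:4
As a decimal: 5/4 = 1.25

5:4 (1.25)


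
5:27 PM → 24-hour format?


17:27

Input: 5:27 PM
PM: 5 + 12 = 17


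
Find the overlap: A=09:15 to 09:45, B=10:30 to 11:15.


Meeting A: 555-585 (in minutes from midnight)
Meeting B: 630-675
Overlap start = max(555, 630) = 630
Overlap end = min(585, 675) = 585
Overlap = max(0, 585 - 630) = 0 min

0 minutes


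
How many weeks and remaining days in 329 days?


Weeks: 329 ÷ 7 = 47 remainder 0

47 weeks 0 days


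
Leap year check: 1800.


No

Rules: divisible by 4 AND (not by 100 OR by 400)
1800 ÷ 4 = 450 exactly → divisible by 4
1800 ÷ 100 = 18 exactly → divisible by 100
1800 ÷ 400 = 4 remainder 200 → not divisible by 400
Divisible by 100 but not by 400 → not a leap year


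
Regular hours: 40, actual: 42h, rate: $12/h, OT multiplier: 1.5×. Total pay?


Regular: 40h × $12 = $480.00
Overtime: 42 - 40 = 2h
OT pay: 2h × $12 × 1.5 = $36.00
Total = $480.00 + $36.00 = $516.00

$516.00


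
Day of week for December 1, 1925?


Zeller's congruence:
q=1, m=12, k=25, j=19
h = (1 + ⌊13×13/5⌋ + 25 + ⌊25/4⌋ + ⌊19/4⌋ - 2×19) mod 7
= (1 + 33 + 25 + 6 + 4 - 38) mod 7
= 31 mod 7 = 3
h=3 → Tuesday

Tuesday


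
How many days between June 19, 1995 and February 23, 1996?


249 days

From June 19, 1995 to February 23, 1996
Rest of June 1995: 30 - 19 = 11
Full months: July 31, August 31, September 30, October 31, November 30, December 31, January 31
Days into February 1996: 23
Total = 11 + 31 + 31 + 30 + 31 + 30 + 31 + 31 + 23 = 249 days


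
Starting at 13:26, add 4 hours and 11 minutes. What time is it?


Start: 806 minutes from midnight
Add: 251 minutes
Total: 1057 minutes
Hours: 1057 ÷ 60 = 17 remainder 37

17:37


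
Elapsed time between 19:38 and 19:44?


0h 6m

End time in minutes: 19×60 + 44 = 1184
Start time in minutes: 19×60 + 38 = 1178
Difference = 1184 - 1178 = 6 minutes
= 0 hours 6 minutes


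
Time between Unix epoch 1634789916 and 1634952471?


Difference = 1634952471 - 1634789916 = 162555 seconds
In hours: 162555 / 3600 ≈ 45.2
In days: 162555 / 86400 ≈ 1.88

162555 seconds (45.2 hours / 1.88 days)


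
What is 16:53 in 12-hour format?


4:53 PM

Hour: 16
16 - 12 = 4 → PM


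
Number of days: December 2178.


Month: December (month 12)
December has 31 days

31 days


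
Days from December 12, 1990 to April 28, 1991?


137 days

From December 12, 1990 to April 28, 1991
Rest of December 1990: 31 - 12 = 19
Full months: January 31, February 1991 28, March 31
Days into April 1991: 28
Total = 19 + 31 + 28 + 31 + 28 = 137 days


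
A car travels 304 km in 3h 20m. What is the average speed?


Distance: 304 km
Time: 3h 20m = 200 min = 200/60 = 10/3 hours
Speed = 304 ÷ (10/3) = 304 × 3 / 10 = 912/10 = 91.2 km/h

91.2 km/h


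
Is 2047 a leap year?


No

Rules: divisible by 4 AND (not by 100 OR by 400)
2047 ÷ 4 = 511 remainder 3 → not divisible by 4
Not divisible by 4 → not a leap year


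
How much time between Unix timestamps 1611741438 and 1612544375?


802937 seconds (223.0 hours / 9.29 days)

Difference = 1612544375 - 1611741438 = 802937 seconds
In hours: 802937 / 3600 ≈ 223.0
In days: 802937 / 86400 ≈ 9.29


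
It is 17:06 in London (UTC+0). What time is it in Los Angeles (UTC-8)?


09:06

Time difference = UTC-8 - UTC+0 = -8 hours
New hour = (17 -8) mod 24
= 9 mod 24 = 9
Minutes unchanged → 09:06


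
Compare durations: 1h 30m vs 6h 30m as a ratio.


3:13 (0.23)

Duration 1: 90 minutes
Duration 2: 390 minutes
Ratio = 90:390
GCD = 30
Simplified = 3:13
As a decimal: 3/13 ≈ 0.23
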